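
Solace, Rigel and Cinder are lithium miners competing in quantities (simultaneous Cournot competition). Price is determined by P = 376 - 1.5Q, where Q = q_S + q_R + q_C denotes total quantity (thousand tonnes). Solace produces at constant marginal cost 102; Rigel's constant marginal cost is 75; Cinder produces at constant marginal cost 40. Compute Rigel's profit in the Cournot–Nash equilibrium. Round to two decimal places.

Solace's profit: π_S = (376 - 1.5Q)q_S - (102q_S). Setting ∂π_S/∂q_S = 0: 274 - 3q_S - (3/2)(q_R + q_C) = 0.
Rigel's first-order condition: 301 - 3q_R - (3/2)(q_S + q_C) = 0.
Cinder's first-order condition: 336 - 3q_C - (3/2)(q_S + q_R) = 0.
Summing all 3 equations gives 911 − 6Q = 0, hence Q = 911/6.
Back-substituting: q_S = (274 − 911/4)/(3/2) = 185/6, q_R = (301 − 911/4)/(3/2) = 293/6, q_C = (336 − 911/4)/(3/2) = 433/6.
Price P = 376 - (3/2)·(911/6) = 593/4.
Rigel's profit: (593/4 - 75)·(293/6) = 3577.0417.

3577.04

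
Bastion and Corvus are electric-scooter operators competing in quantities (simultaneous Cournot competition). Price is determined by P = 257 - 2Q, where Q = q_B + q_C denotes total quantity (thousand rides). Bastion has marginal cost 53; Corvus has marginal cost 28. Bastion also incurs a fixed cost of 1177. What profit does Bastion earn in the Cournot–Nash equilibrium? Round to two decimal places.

Bastion's profit: π_B = (257 - 2Q)q_B - (53q_B). Setting ∂π_B/∂q_B = 0: 204 - 4q_B - 2(q_C) = 0.
Corvus's first-order condition: 229 - 4q_C - 2(q_B) = 0.
Rearranging gives the reaction functions q_B = (204 - 2q_C)/4 and q_C = (229 - 2q_B)/4.
Substituting one into the other gives q_B = 179/6 and q_C = 127/3.
Price P = 257 - 2·(433/6) = 338/3.
Bastion's profit: (338/3 - 53)·(179/6) - 1177 = 603.0556.

603.06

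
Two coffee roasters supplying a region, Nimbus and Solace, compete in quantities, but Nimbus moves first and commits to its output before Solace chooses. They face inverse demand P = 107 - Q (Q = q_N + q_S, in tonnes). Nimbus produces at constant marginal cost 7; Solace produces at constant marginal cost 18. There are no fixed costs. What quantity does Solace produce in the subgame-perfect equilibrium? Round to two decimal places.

The follower Solace best-responds to any q_N: π_S = (107 - Q)q_S - 18q_S.
∂π_S/∂q_S = 89 - q_N - 2q_S = 0 gives the reaction function q_S = (89 - q_N)/2.
Nimbus substitutes q_S(q_N) into its own profit: π_N = q_N(107 - q_N - (89 - q_N)/2) - 7q_N = (125/2 - (1/2)q_N)q_N - 7q_N.
The leader's first-order condition 111/2 - q_N = 0 yields q_N = 111/2.
Then q_S = (89 - 111/2)/2 = 67/4.

16.75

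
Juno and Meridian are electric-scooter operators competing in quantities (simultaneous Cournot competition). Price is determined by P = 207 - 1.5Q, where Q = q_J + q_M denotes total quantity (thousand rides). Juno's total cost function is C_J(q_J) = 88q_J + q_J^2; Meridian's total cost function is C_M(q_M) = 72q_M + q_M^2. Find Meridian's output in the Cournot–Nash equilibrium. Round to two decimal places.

21.82

Juno's profit: π_J = (207 - 1.5Q)q_J - (88q_J + q_J²). Setting ∂π_J/∂q_J = 0: 119 - 5q_J - (3/2)(q_M) = 0.
Meridian's profit: π_M = (207 - 1.5Q)q_M - (72q_M + q_M²). Setting ∂π_M/∂q_M = 0: 135 - 5q_M - (3/2)(q_J) = 0.
Rearranging gives the reaction functions q_J = (119 - (3/2)q_M)/5 and q_M = (135 - (3/2)q_J)/5.
Substituting one into the other gives q_J = 1570/91 and q_M = 1986/91.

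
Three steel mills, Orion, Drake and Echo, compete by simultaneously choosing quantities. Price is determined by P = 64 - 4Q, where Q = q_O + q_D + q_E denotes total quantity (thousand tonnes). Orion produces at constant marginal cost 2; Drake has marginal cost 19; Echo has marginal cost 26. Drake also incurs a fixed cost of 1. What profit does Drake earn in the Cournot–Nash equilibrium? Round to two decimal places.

18.14

Orion's profit: π_O = (64 - 4Q)q_O - (2q_O). Setting ∂π_O/∂q_O = 0: 62 - 8q_O - 4(q_D + q_E) = 0.
Drake's first-order condition: 45 - 8q_D - 4(q_O + q_E) = 0.
Echo's profit: π_E = (64 - 4Q)q_E - (26q_E). Setting ∂π_E/∂q_E = 0: 38 - 8q_E - 4(q_O + q_D) = 0.
Summing all 3 equations gives 145 − 16Q = 0, hence Q = 145/16.
Back-substituting: q_O = (62 − 145/4)/4 = 103/16, q_D = (45 − 145/4)/4 = 35/16, q_E = (38 − 145/4)/4 = 7/16.
Price P = 64 - 4·(145/16) = 111/4.
Drake's profit: (111/4 - 19)·(35/16) - 1 = 1161/64.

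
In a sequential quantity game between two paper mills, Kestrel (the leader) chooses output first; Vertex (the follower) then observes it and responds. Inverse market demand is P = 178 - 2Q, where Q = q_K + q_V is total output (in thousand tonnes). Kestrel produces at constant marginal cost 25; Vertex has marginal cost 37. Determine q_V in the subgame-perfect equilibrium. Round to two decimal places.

14.63

The follower Vertex best-responds to any q_K: π_V = (178 - 2Q)q_V - 37q_V.
∂π_V/∂q_V = 141 - 2q_K - 4q_V = 0 gives the reaction function q_V = (141 - 2q_K)/4.
Kestrel substitutes q_V(q_K) into its own profit: π_K = q_K(178 - 2q_K - (141 - 2q_K)/2) - 25q_K = (215/2 - q_K)q_K - 25q_K.
Maximising: ∂π_K/∂q_K = 165/2 - 2q_K = 0, giving q_K = 165/4.
Then q_V = (141 - 2·(165/4))/4 = 117/8.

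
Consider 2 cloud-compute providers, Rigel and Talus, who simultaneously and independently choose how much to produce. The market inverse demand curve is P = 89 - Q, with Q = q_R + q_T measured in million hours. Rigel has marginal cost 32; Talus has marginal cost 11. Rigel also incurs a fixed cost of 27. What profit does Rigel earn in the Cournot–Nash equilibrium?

117

Rigel's profit: π_R = (89 - Q)q_R - (32q_R). Setting ∂π_R/∂q_R = 0: 57 - 2q_R - (q_T) = 0.
Talus's profit: π_T = (89 - Q)q_T - (11q_T). Setting ∂π_T/∂q_T = 0: 78 - 2q_T - (q_R) = 0.
Rearranging gives the reaction functions q_R = (57 - q_T)/2 and q_T = (78 - q_R)/2.
Solving the pair: q_R = 12, q_T = 33.
Price P = 89 - 45 = 44.
Rigel's profit: (44 - 32)·12 - 27 = 117.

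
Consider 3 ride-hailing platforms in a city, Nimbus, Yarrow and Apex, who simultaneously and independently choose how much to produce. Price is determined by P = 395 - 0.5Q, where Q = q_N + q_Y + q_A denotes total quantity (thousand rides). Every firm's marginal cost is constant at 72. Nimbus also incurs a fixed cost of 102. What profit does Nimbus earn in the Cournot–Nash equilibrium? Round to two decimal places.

A representative firm's profit is π_i = q_i(395 - 0.5Q) - 72q_i.
Setting ∂π_i/∂q_i = 0 with rivals' quantities fixed: 323 - q_i - (1/2)·Σ_{j≠i} q_j = 0.
By symmetry each firm produces the same amount; substituting Σ_{j≠i} q_j = 2q_i yields q_i = 323/2.
Price P = 395 - (1/2)·(969/2) = 611/4.
Nimbus's profit: (611/4 - 72)·(323/2) - 102 = 12939.1250.

12939.13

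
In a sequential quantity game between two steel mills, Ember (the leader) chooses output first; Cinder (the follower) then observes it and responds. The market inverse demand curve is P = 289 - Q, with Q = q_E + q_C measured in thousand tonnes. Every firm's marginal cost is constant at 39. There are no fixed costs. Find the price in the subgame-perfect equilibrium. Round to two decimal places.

101.50

Solve by backward induction. Given q_E, the follower Cinder maximises π_C = (289 - q_E - q_C)q_C - 39q_C.
∂π_C/∂q_C = 250 - q_E - 2q_C = 0 gives the reaction function q_C = (250 - q_E)/2.
The leader anticipates this reaction. Substituting into P = 289 - Q gives P = 164 - (1/2)q_E, so π_E = (164 - (1/2)q_E)q_E - 39q_E.
Maximising: ∂π_E/∂q_E = 125 - q_E = 0, giving q_E = 125.
Then q_C = (250 - 125)/2 = 125/2.
Total output Q = 375/2, so price P = 289 - 375/2 = 203/2.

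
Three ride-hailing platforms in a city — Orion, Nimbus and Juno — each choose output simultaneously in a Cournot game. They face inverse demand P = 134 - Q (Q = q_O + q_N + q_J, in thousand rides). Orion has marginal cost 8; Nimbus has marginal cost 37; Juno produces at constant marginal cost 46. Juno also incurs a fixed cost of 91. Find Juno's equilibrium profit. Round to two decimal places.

Orion's profit: π_O = (134 - Q)q_O - (8q_O). Setting ∂π_O/∂q_O = 0: 126 - 2q_O - (q_N + q_J) = 0.
Nimbus's profit: π_N = (134 - Q)q_N - (37q_N). Setting ∂π_N/∂q_N = 0: 97 - 2q_N - (q_O + q_J) = 0.
Juno's first-order condition: 88 - 2q_J - (q_O + q_N) = 0.
Adding the 3 conditions: 311 − 2Q − 2Q = 0, i.e. Q = 311/4.
Back-substituting: q_O = (126 − 311/4) = 193/4, q_N = (97 − 311/4) = 77/4, q_J = (88 − 311/4) = 41/4.
Price P = 134 - 311/4 = 225/4.
Juno's profit: (225/4 - 46)·(41/4) - 91 = 225/16.

14.06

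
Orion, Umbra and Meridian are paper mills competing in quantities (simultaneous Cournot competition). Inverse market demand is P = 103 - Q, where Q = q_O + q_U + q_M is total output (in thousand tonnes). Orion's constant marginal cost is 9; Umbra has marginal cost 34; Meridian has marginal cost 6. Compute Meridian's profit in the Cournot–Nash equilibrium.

1024

Orion's profit: π_O = (103 - Q)q_O - (9q_O). Setting ∂π_O/∂q_O = 0: 94 - 2q_O - (q_U + q_M) = 0.
Umbra's profit: π_U = (103 - Q)q_U - (34q_U). Setting ∂π_U/∂q_U = 0: 69 - 2q_U - (q_O + q_M) = 0.
Meridian's first-order condition: 97 - 2q_M - (q_O + q_U) = 0.
Adding the 3 conditions: 260 − 2Q − 2Q = 0, i.e. Q = 65.
Back-substituting: q_O = (94 − 65) = 29, q_U = (69 − 65) = 4, q_M = (97 − 65) = 32.
Price P = 103 - 65 = 38.
Meridian's profit: (38 - 6)·32 = 1024.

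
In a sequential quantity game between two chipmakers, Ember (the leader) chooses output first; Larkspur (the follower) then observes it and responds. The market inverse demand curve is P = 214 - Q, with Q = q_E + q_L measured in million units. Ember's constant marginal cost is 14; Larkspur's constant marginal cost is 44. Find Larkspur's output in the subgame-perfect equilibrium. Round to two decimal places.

Solve by backward induction. Given q_E, the follower Larkspur maximises π_L = (214 - q_E - q_L)q_L - 44q_L.
∂π_L/∂q_L = 170 - q_E - 2q_L = 0 gives the reaction function q_L = (170 - q_E)/2.
The leader anticipates this reaction. Substituting into P = 214 - Q gives P = 129 - (1/2)q_E, so π_E = (129 - (1/2)q_E)q_E - 14q_E.
The leader's first-order condition 115 - q_E = 0 yields q_E = 115.
Then q_L = (170 - 115)/2 = 55/2.

27.50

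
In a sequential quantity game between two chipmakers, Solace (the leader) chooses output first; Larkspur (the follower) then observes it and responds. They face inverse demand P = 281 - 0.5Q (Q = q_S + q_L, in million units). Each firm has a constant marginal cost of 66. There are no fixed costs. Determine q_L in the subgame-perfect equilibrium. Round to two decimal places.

The follower Larkspur best-responds to any q_S: π_L = (281 - 0.5Q)q_L - 66q_L.
∂π_L/∂q_L = 215 - (1/2)q_S - q_L = 0 gives the reaction function q_L = (215 - (1/2)q_S).
Solace substitutes q_L(q_S) into its own profit: π_S = q_S(281 - (1/2)q_S - (215 - (1/2)q_S)/2) - 66q_S = (347/2 - (1/4)q_S)q_S - 66q_S.
Maximising: ∂π_S/∂q_S = 215/2 - (1/2)q_S = 0, giving q_S = 215.
Then q_L = (215 - (1/2)·215) = 215/2.

107.50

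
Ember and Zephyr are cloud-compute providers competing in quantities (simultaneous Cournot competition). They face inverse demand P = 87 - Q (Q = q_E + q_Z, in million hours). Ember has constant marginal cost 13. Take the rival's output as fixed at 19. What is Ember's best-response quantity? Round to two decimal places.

With the rival's output fixed at 19, Ember's profit is π_E = (87 - 19 - q_E)q_E - (13q_E) = (68 - q_E)q_E - (13q_E).
∂π_E/∂q_E = 55 - 2q_E = 0, so q_E = 55/2.

27.50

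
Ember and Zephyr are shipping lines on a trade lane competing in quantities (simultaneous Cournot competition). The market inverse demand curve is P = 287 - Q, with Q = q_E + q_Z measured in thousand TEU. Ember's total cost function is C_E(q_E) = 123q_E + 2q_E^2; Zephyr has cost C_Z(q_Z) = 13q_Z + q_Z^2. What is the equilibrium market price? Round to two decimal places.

206.04

Ember's profit: π_E = (287 - Q)q_E - (123q_E + 2q_E²). Setting ∂π_E/∂q_E = 0: 164 - 6q_E - (q_Z) = 0.
Zephyr's profit: π_Z = (287 - Q)q_Z - (13q_Z + q_Z²). Setting ∂π_Z/∂q_Z = 0: 274 - 4q_Z - (q_E) = 0.
Rearranging gives the reaction functions q_E = (164 - q_Z)/6 and q_Z = (274 - q_E)/4.
Substituting one into the other gives q_E = 382/23 and q_Z = 1480/23.
Total output Q = 1862/23, so price P = 287 - 1862/23 = 206.0435.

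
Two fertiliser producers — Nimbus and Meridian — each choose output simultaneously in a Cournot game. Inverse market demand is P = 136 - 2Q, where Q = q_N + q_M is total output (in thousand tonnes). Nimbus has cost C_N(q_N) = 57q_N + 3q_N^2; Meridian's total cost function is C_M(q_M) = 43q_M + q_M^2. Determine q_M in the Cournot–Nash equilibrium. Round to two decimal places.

Nimbus's profit: π_N = (136 - 2Q)q_N - (57q_N + 3q_N²). Setting ∂π_N/∂q_N = 0: 79 - 10q_N - 2(q_M) = 0.
Meridian's first-order condition: 93 - 6q_M - 2(q_N) = 0.
Best responses: q_N = (79 - 2q_M)/10, q_M = (93 - 2q_N)/6.
Substituting one into the other gives q_N = 36/7 and q_M = 193/14.

13.79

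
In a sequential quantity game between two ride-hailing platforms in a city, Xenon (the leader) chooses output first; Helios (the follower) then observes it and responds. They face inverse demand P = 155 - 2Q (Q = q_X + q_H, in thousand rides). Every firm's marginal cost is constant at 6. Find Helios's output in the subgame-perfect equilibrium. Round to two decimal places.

18.63

Solve by backward induction. Given q_X, the follower Helios maximises π_H = (155 - 2q_X - 2q_H)q_H - 6q_H.
Setting the follower's marginal profit to zero, 149 - 2q_X - 4q_H = 0, i.e. q_H = (149 - 2q_X)/4.
Xenon substitutes q_H(q_X) into its own profit: π_X = q_X(155 - 2q_X - (149 - 2q_X)/2) - 6q_X = (161/2 - q_X)q_X - 6q_X.
Leader FOC: 149/2 - 2q_X = 0, so q_X = 149/4.
Then q_H = (149 - 2·(149/4))/4 = 149/8.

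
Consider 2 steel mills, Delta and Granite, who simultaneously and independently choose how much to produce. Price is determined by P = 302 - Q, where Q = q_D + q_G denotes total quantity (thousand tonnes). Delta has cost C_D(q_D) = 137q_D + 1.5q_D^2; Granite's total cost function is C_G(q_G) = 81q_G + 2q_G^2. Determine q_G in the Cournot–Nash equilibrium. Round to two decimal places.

32.41

Delta's profit: π_D = (302 - Q)q_D - (137q_D + (3/2)q_D²). Setting ∂π_D/∂q_D = 0: 165 - 5q_D - (q_G) = 0.
Granite's first-order condition: 221 - 6q_G - (q_D) = 0.
So q_D = (165 - q_G)/5 and q_G = (221 - q_D)/6.
Substituting one into the other gives q_D = 769/29 and q_G = 940/29.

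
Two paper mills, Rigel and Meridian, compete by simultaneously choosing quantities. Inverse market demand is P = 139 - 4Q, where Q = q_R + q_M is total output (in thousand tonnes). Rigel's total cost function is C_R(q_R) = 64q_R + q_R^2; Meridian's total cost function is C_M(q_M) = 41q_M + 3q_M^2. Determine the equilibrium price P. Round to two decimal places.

95.84

Rigel's profit: π_R = (139 - 4Q)q_R - (64q_R + q_R²). Setting ∂π_R/∂q_R = 0: 75 - 10q_R - 4(q_M) = 0.
Meridian's profit: π_M = (139 - 4Q)q_M - (41q_M + 3q_M²). Setting ∂π_M/∂q_M = 0: 98 - 14q_M - 4(q_R) = 0.
Rearranging gives the reaction functions q_R = (75 - 4q_M)/10 and q_M = (98 - 4q_R)/14.
Solving the pair: q_R = 329/62, q_M = 170/31.
Total output Q = 669/62, so price P = 139 - 4·(669/62) = 95.8387.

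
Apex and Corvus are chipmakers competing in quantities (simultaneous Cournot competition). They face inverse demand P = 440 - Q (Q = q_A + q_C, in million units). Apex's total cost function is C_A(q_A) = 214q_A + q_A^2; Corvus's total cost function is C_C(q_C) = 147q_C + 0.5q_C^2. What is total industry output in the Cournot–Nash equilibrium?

Apex's profit: π_A = (440 - Q)q_A - (214q_A + q_A²). Setting ∂π_A/∂q_A = 0: 226 - 4q_A - (q_C) = 0.
Corvus's first-order condition: 293 - 3q_C - (q_A) = 0.
Best responses: q_A = (226 - q_C)/4, q_C = (293 - q_A)/3.
Solving the pair: q_A = 35, q_C = 86.
Total output Q = 35 + 86 = 121.

121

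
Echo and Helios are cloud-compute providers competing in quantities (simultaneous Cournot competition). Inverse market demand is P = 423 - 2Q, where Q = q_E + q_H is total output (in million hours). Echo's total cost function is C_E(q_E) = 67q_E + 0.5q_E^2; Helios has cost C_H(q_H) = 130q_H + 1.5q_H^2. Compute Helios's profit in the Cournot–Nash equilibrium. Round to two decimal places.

2065.07

Echo's profit: π_E = (423 - 2Q)q_E - (67q_E + (1/2)q_E²). Setting ∂π_E/∂q_E = 0: 356 - 5q_E - 2(q_H) = 0.
Helios's profit: π_H = (423 - 2Q)q_H - (130q_H + (3/2)q_H²). Setting ∂π_H/∂q_H = 0: 293 - 7q_H - 2(q_E) = 0.
Rearranging gives the reaction functions q_E = (356 - 2q_H)/5 and q_H = (293 - 2q_E)/7.
Solving the pair: q_E = 1906/31, q_H = 753/31.
Price P = 423 - 2·85.7742 = 251.4516.
Helios's profit: 251.4516·(753/31) - 130·(753/31) - (3/2)(753/31)² = 2065.0692.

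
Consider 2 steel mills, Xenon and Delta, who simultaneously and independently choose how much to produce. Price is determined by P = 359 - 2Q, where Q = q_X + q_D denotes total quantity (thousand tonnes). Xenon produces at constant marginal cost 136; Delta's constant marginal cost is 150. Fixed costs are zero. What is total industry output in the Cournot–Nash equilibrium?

72

Xenon's profit: π_X = (359 - 2Q)q_X - (136q_X). Setting ∂π_X/∂q_X = 0: 223 - 4q_X - 2(q_D) = 0.
Delta's profit: π_D = (359 - 2Q)q_D - (150q_D). Setting ∂π_D/∂q_D = 0: 209 - 4q_D - 2(q_X) = 0.
So q_X = (223 - 2q_D)/4 and q_D = (209 - 2q_X)/4.
Solving the pair: q_X = 79/2, q_D = 65/2.
Total output Q = 79/2 + 65/2 = 72.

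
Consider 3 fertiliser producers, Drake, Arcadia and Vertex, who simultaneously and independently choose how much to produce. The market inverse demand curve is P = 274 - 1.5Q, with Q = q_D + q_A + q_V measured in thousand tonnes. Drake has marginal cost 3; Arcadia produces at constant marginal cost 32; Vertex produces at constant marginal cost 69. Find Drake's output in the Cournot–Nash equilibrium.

61

Drake's profit: π_D = (274 - 1.5Q)q_D - (3q_D). Setting ∂π_D/∂q_D = 0: 271 - 3q_D - (3/2)(q_A + q_V) = 0.
Arcadia's profit: π_A = (274 - 1.5Q)q_A - (32q_A). Setting ∂π_A/∂q_A = 0: 242 - 3q_A - (3/2)(q_D + q_V) = 0.
Vertex's first-order condition: 205 - 3q_V - (3/2)(q_D + q_A) = 0.
Summing all 3 equations gives 718 − 6Q = 0, hence Q = 359/3.
Back-substituting: q_D = (271 − 359/2)/(3/2) = 61, q_A = (242 − 359/2)/(3/2) = 125/3, q_V = (205 − 359/2)/(3/2) = 17.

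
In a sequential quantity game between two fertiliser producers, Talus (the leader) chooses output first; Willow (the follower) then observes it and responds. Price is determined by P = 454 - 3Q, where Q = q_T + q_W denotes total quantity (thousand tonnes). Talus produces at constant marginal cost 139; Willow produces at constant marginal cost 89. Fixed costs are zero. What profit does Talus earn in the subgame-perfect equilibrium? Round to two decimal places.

2926.04

The follower Willow best-responds to any q_T: π_W = (454 - 3Q)q_W - 89q_W.
∂π_W/∂q_W = 365 - 3q_T - 6q_W = 0 gives the reaction function q_W = (365 - 3q_T)/6.
The leader anticipates this reaction. Substituting into P = 454 - 3Q gives P = 543/2 - (3/2)q_T, so π_T = (543/2 - (3/2)q_T)q_T - 139q_T.
Leader FOC: 265/2 - 3q_T = 0, so q_T = 265/6.
Then q_W = (365 - 3·(265/6))/6 = 155/4.
Price P = 454 - 3·(995/12) = 821/4.
Talus's profit: (821/4 - 139)·(265/6) = 2926.0417.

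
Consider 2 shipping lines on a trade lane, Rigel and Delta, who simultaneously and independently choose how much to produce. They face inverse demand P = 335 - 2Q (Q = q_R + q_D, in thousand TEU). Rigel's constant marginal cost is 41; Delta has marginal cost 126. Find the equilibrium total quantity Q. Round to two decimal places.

83.83

Rigel's profit: π_R = (335 - 2Q)q_R - (41q_R). Setting ∂π_R/∂q_R = 0: 294 - 4q_R - 2(q_D) = 0.
Delta's first-order condition: 209 - 4q_D - 2(q_R) = 0.
Rearranging gives the reaction functions q_R = (294 - 2q_D)/4 and q_D = (209 - 2q_R)/4.
Substituting one into the other gives q_R = 379/6 and q_D = 62/3.
Total output Q = 379/6 + 62/3 = 503/6.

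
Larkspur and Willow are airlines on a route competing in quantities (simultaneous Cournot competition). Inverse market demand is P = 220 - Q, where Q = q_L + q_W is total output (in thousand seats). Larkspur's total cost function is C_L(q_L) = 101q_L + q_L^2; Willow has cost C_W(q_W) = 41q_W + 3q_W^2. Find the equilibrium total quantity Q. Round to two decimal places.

44.19

Larkspur's profit: π_L = (220 - Q)q_L - (101q_L + q_L²). Setting ∂π_L/∂q_L = 0: 119 - 4q_L - (q_W) = 0.
Willow's profit: π_W = (220 - Q)q_W - (41q_W + 3q_W²). Setting ∂π_W/∂q_W = 0: 179 - 8q_W - (q_L) = 0.
So q_L = (119 - q_W)/4 and q_W = (179 - q_L)/8.
Solving the pair: q_L = 773/31, q_W = 597/31.
Total output Q = 773/31 + 597/31 = 1370/31.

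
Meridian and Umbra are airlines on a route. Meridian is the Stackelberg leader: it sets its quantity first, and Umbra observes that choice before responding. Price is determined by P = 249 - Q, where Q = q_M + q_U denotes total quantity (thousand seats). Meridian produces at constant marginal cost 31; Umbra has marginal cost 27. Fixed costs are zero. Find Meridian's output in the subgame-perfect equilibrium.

107

Solve by backward induction. Given q_M, the follower Umbra maximises π_U = (249 - q_M - q_U)q_U - 27q_U.
Setting the follower's marginal profit to zero, 222 - q_M - 2q_U = 0, i.e. q_U = (222 - q_M)/2.
Meridian substitutes q_U(q_M) into its own profit: π_M = q_M(249 - q_M - (222 - q_M)/2) - 31q_M = (138 - (1/2)q_M)q_M - 31q_M.
The leader's first-order condition 107 - q_M = 0 yields q_M = 107.
Then q_U = (222 - 107)/2 = 115/2.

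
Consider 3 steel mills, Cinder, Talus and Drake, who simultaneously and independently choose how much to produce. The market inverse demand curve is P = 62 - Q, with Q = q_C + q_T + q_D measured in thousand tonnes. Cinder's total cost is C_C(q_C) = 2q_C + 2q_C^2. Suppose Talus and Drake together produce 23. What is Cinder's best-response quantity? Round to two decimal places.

With rivals' combined output fixed at 23, Cinder's profit is π_C = (62 - 23 - q_C)q_C - (2q_C + 2q_C²) = (39 - q_C)q_C - (2q_C + 2q_C²).
∂π_C/∂q_C = 37 - 6q_C = 0, so q_C = 37/6.

6.17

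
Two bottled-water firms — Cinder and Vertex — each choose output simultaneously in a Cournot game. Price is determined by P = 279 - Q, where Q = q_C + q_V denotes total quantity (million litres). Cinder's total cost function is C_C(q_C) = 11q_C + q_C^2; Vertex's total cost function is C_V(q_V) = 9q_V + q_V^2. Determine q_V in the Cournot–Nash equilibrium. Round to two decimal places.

54.13

Cinder's profit: π_C = (279 - Q)q_C - (11q_C + q_C²). Setting ∂π_C/∂q_C = 0: 268 - 4q_C - (q_V) = 0.
Vertex's profit: π_V = (279 - Q)q_V - (9q_V + q_V²). Setting ∂π_V/∂q_V = 0: 270 - 4q_V - (q_C) = 0.
So q_C = (268 - q_V)/4 and q_V = (270 - q_C)/4.
Solving the pair: q_C = 802/15, q_V = 812/15.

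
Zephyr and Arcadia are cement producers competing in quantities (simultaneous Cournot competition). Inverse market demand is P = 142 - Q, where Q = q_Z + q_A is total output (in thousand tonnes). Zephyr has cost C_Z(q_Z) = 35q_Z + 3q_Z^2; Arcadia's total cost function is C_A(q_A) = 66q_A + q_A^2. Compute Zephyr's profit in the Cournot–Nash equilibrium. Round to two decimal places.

Zephyr's profit: π_Z = (142 - Q)q_Z - (35q_Z + 3q_Z²). Setting ∂π_Z/∂q_Z = 0: 107 - 8q_Z - (q_A) = 0.
Arcadia's profit: π_A = (142 - Q)q_A - (66q_A + q_A²). Setting ∂π_A/∂q_A = 0: 76 - 4q_A - (q_Z) = 0.
So q_Z = (107 - q_A)/8 and q_A = (76 - q_Z)/4.
Substituting one into the other gives q_Z = 352/31 and q_A = 501/31.
Price P = 142 - 853/31 = 114.4839.
Zephyr's profit: 114.4839·(352/31) - 35·(352/31) - 3(352/31)² = 515.7294.

515.73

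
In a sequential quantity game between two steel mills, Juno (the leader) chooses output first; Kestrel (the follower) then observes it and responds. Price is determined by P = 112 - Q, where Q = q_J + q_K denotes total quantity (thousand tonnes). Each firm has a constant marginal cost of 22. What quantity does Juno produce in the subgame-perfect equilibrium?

The follower Kestrel best-responds to any q_J: π_K = (112 - Q)q_K - 22q_K.
∂π_K/∂q_K = 90 - q_J - 2q_K = 0 gives the reaction function q_K = (90 - q_J)/2.
Juno substitutes q_K(q_J) into its own profit: π_J = q_J(112 - q_J - (90 - q_J)/2) - 22q_J = (67 - (1/2)q_J)q_J - 22q_J.
The leader's first-order condition 45 - q_J = 0 yields q_J = 45.
Then q_K = (90 - 45)/2 = 45/2.

45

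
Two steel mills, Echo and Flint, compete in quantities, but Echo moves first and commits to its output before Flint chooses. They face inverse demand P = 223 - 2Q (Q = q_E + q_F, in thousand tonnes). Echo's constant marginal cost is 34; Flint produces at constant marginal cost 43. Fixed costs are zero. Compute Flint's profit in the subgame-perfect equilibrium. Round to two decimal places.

820.13

The follower Flint best-responds to any q_E: π_F = (223 - 2Q)q_F - 43q_F.
Setting the follower's marginal profit to zero, 180 - 2q_E - 4q_F = 0, i.e. q_F = (180 - 2q_E)/4.
The leader anticipates this reaction. Substituting into P = 223 - 2Q gives P = 133 - q_E, so π_E = (133 - q_E)q_E - 34q_E.
The leader's first-order condition 99 - 2q_E = 0 yields q_E = 99/2.
Then q_F = (180 - 2·(99/2))/4 = 81/4.
Price P = 223 - 2·(279/4) = 167/2.
Flint's profit: (167/2 - 43)·(81/4) = 820.1250.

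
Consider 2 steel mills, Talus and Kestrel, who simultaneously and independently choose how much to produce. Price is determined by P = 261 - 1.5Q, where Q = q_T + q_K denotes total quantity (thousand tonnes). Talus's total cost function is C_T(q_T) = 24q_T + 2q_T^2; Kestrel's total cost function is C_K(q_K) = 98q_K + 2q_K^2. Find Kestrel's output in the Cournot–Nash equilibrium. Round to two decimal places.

16.80

Talus's profit: π_T = (261 - 1.5Q)q_T - (24q_T + 2q_T²). Setting ∂π_T/∂q_T = 0: 237 - 7q_T - (3/2)(q_K) = 0.
Kestrel's profit: π_K = (261 - 1.5Q)q_K - (98q_K + 2q_K²). Setting ∂π_K/∂q_K = 0: 163 - 7q_K - (3/2)(q_T) = 0.
Rearranging gives the reaction functions q_T = (237 - (3/2)q_K)/7 and q_K = (163 - (3/2)q_T)/7.
Substituting one into the other gives q_T = 30.2567 and q_K = 16.8021.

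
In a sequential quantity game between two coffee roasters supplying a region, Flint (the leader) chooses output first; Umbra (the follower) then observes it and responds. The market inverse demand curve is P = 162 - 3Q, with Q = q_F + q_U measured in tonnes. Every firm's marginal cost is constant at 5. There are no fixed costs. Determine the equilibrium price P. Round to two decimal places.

The follower Umbra best-responds to any q_F: π_U = (162 - 3Q)q_U - 5q_U.
Setting the follower's marginal profit to zero, 157 - 3q_F - 6q_U = 0, i.e. q_U = (157 - 3q_F)/6.
Flint substitutes q_U(q_F) into its own profit: π_F = q_F(162 - 3q_F - (157 - 3q_F)/2) - 5q_F = (167/2 - (3/2)q_F)q_F - 5q_F.
The leader's first-order condition 157/2 - 3q_F = 0 yields q_F = 157/6.
Then q_U = (157 - 3·(157/6))/6 = 157/12.
Total output Q = 157/4, so price P = 162 - 3·(157/4) = 177/4.

44.25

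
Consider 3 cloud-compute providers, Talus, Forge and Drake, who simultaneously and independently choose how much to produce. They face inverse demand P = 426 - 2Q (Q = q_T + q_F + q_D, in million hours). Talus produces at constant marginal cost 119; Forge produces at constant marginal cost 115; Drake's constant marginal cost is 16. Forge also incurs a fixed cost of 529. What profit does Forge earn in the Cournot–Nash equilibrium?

Talus's profit: π_T = (426 - 2Q)q_T - (119q_T). Setting ∂π_T/∂q_T = 0: 307 - 4q_T - 2(q_F + q_D) = 0.
Forge's profit: π_F = (426 - 2Q)q_F - (115q_F). Setting ∂π_F/∂q_F = 0: 311 - 4q_F - 2(q_T + q_D) = 0.
Drake's profit: π_D = (426 - 2Q)q_D - (16q_D). Setting ∂π_D/∂q_D = 0: 410 - 4q_D - 2(q_T + q_F) = 0.
Summing all 3 equations gives 1028 − 8Q = 0, hence Q = 257/2.
Back-substituting: q_T = (307 − 257)/2 = 25, q_F = (311 − 257)/2 = 27, q_D = (410 − 257)/2 = 153/2.
Price P = 426 - 2·(257/2) = 169.
Forge's profit: (169 - 115)·27 - 529 = 929.

929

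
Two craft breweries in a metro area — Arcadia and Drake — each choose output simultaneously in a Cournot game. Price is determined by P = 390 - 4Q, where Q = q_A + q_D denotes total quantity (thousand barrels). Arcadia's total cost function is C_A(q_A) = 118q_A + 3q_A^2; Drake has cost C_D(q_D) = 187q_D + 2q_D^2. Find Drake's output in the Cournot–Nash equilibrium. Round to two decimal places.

11.54

Arcadia's profit: π_A = (390 - 4Q)q_A - (118q_A + 3q_A²). Setting ∂π_A/∂q_A = 0: 272 - 14q_A - 4(q_D) = 0.
Drake's profit: π_D = (390 - 4Q)q_D - (187q_D + 2q_D²). Setting ∂π_D/∂q_D = 0: 203 - 12q_D - 4(q_A) = 0.
So q_A = (272 - 4q_D)/14 and q_D = (203 - 4q_A)/12.
Solving the pair: q_A = 613/38, q_D = 877/76.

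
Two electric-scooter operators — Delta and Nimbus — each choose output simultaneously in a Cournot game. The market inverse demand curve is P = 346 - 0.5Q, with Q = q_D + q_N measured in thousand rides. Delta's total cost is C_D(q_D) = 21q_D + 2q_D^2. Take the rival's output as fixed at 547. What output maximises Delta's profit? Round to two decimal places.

10.30

With the rival's output fixed at 547, Delta's profit is π_D = (346 - (1/2)·547 - (1/2)q_D)q_D - (21q_D + 2q_D²) = (145/2 - (1/2)q_D)q_D - (21q_D + 2q_D²).
∂π_D/∂q_D = 103/2 - 5q_D = 0, so q_D = 103/10.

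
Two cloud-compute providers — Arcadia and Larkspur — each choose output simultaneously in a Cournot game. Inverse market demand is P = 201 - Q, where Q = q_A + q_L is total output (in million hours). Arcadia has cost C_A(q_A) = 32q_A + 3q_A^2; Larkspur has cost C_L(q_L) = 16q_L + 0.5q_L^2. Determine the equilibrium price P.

130

Arcadia's profit: π_A = (201 - Q)q_A - (32q_A + 3q_A²). Setting ∂π_A/∂q_A = 0: 169 - 8q_A - (q_L) = 0.
Larkspur's profit: π_L = (201 - Q)q_L - (16q_L + (1/2)q_L²). Setting ∂π_L/∂q_L = 0: 185 - 3q_L - (q_A) = 0.
So q_A = (169 - q_L)/8 and q_L = (185 - q_A)/3.
Substituting one into the other gives q_A = 14 and q_L = 57.
Total output Q = 71, so price P = 201 - 71 = 130.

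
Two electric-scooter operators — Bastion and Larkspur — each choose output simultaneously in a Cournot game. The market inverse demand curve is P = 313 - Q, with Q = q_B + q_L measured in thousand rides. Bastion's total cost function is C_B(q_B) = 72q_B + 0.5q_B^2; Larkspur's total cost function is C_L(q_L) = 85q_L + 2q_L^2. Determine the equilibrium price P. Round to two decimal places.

215.29

Bastion's profit: π_B = (313 - Q)q_B - (72q_B + (1/2)q_B²). Setting ∂π_B/∂q_B = 0: 241 - 3q_B - (q_L) = 0.
Larkspur's profit: π_L = (313 - Q)q_L - (85q_L + 2q_L²). Setting ∂π_L/∂q_L = 0: 228 - 6q_L - (q_B) = 0.
Rearranging gives the reaction functions q_B = (241 - q_L)/3 and q_L = (228 - q_B)/6.
Substituting one into the other gives q_B = 1218/17 and q_L = 443/17.
Total output Q = 1661/17, so price P = 313 - 1661/17 = 215.2941.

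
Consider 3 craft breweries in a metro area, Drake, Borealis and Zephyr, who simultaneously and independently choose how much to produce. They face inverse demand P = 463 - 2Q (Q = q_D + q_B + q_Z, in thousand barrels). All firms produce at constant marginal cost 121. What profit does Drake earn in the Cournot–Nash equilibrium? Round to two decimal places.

3655.13

A representative firm's profit is π_i = q_i(463 - 2Q) - 121q_i.
Setting ∂π_i/∂q_i = 0 with rivals' quantities fixed: 342 - 4q_i - 2·Σ_{j≠i} q_j = 0.
With identical firms every q_j equals q_i, so Σ_{j≠i} q_j = 2q_i and 342 = 8q_i, giving q_i = 171/4.
Price P = 463 - 2·(513/4) = 413/2.
Drake's profit: (413/2 - 121)·(171/4) = 3655.1250.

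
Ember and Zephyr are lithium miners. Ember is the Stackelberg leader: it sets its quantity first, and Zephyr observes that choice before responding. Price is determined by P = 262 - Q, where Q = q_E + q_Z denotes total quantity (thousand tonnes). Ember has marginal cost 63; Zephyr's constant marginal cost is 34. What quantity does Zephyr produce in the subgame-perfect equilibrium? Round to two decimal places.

71.50

The follower Zephyr best-responds to any q_E: π_Z = (262 - Q)q_Z - 34q_Z.
Follower FOC: 228 - q_E - 2q_Z = 0, so q_Z(q_E) = (228 - q_E)/2.
Ember substitutes q_Z(q_E) into its own profit: π_E = q_E(262 - q_E - (228 - q_E)/2) - 63q_E = (148 - (1/2)q_E)q_E - 63q_E.
Maximising: ∂π_E/∂q_E = 85 - q_E = 0, giving q_E = 85.
Then q_Z = (228 - 85)/2 = 143/2.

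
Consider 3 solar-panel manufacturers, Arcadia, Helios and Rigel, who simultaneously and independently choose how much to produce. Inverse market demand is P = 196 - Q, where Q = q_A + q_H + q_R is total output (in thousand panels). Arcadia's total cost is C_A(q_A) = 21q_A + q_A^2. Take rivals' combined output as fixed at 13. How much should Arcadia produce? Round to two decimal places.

40.50

With rivals' combined output fixed at 13, Arcadia's profit is π_A = (196 - 13 - q_A)q_A - (21q_A + q_A²) = (183 - q_A)q_A - (21q_A + q_A²).
∂π_A/∂q_A = 162 - 4q_A = 0, so q_A = 81/2.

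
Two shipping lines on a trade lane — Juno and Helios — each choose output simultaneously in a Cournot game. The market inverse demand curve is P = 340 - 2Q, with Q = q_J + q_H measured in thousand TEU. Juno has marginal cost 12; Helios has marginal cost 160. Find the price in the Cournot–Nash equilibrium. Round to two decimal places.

170.67

Juno's profit: π_J = (340 - 2Q)q_J - (12q_J). Setting ∂π_J/∂q_J = 0: 328 - 4q_J - 2(q_H) = 0.
Helios's first-order condition: 180 - 4q_H - 2(q_J) = 0.
Rearranging gives the reaction functions q_J = (328 - 2q_H)/4 and q_H = (180 - 2q_J)/4.
Solving the pair: q_J = 238/3, q_H = 16/3.
Total output Q = 254/3, so price P = 340 - 2·(254/3) = 512/3.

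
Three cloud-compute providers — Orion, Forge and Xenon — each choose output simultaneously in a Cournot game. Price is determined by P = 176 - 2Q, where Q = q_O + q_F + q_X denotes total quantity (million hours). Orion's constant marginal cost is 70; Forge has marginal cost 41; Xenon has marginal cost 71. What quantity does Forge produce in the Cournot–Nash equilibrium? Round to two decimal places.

24.25

Orion's profit: π_O = (176 - 2Q)q_O - (70q_O). Setting ∂π_O/∂q_O = 0: 106 - 4q_O - 2(q_F + q_X) = 0.
Forge's first-order condition: 135 - 4q_F - 2(q_O + q_X) = 0.
Xenon's profit: π_X = (176 - 2Q)q_X - (71q_X). Setting ∂π_X/∂q_X = 0: 105 - 4q_X - 2(q_O + q_F) = 0.
Adding the 3 conditions: 346 − 4Q − 4Q = 0, i.e. Q = 173/4.
Back-substituting: q_O = (106 − 173/2)/2 = 39/4, q_F = (135 − 173/2)/2 = 97/4, q_X = (105 − 173/2)/2 = 37/4.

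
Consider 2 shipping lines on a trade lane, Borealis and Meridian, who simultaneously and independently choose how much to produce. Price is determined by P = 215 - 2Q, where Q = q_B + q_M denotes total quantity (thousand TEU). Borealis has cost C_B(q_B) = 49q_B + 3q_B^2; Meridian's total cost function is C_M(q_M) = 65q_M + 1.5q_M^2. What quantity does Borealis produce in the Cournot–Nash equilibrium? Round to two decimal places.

13.06

Borealis's profit: π_B = (215 - 2Q)q_B - (49q_B + 3q_B²). Setting ∂π_B/∂q_B = 0: 166 - 10q_B - 2(q_M) = 0.
Meridian's profit: π_M = (215 - 2Q)q_M - (65q_M + (3/2)q_M²). Setting ∂π_M/∂q_M = 0: 150 - 7q_M - 2(q_B) = 0.
So q_B = (166 - 2q_M)/10 and q_M = (150 - 2q_B)/7.
Substituting one into the other gives q_B = 431/33 and q_M = 584/33.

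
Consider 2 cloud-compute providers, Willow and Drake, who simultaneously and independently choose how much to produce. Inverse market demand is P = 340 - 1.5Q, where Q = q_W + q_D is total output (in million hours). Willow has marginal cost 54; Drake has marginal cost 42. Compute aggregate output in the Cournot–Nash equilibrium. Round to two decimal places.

129.78

Willow's profit: π_W = (340 - 1.5Q)q_W - (54q_W). Setting ∂π_W/∂q_W = 0: 286 - 3q_W - (3/2)(q_D) = 0.
Drake's profit: π_D = (340 - 1.5Q)q_D - (42q_D). Setting ∂π_D/∂q_D = 0: 298 - 3q_D - (3/2)(q_W) = 0.
Rearranging gives the reaction functions q_W = (286 - (3/2)q_D)/3 and q_D = (298 - (3/2)q_W)/3.
Solving the pair: q_W = 548/9, q_D = 620/9.
Total output Q = 548/9 + 620/9 = 1168/9.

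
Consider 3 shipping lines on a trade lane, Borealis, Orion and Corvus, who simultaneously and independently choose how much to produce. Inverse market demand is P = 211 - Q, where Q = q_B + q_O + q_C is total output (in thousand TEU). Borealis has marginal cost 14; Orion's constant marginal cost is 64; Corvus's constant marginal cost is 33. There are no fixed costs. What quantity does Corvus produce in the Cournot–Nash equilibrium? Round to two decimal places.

47.50

Borealis's profit: π_B = (211 - Q)q_B - (14q_B). Setting ∂π_B/∂q_B = 0: 197 - 2q_B - (q_O + q_C) = 0.
Orion's first-order condition: 147 - 2q_O - (q_B + q_C) = 0.
Corvus's first-order condition: 178 - 2q_C - (q_B + q_O) = 0.
Adding the 3 first-order conditions: 522 − 4Q = 0, so Q = 261/2.
Back-substituting: q_B = (197 − 261/2) = 133/2, q_O = (147 − 261/2) = 33/2, q_C = (178 − 261/2) = 95/2.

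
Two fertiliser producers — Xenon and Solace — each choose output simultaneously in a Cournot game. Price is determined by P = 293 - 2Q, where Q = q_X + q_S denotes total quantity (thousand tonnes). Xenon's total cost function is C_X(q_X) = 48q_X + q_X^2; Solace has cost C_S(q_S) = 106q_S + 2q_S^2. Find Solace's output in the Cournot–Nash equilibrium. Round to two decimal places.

Xenon's profit: π_X = (293 - 2Q)q_X - (48q_X + q_X²). Setting ∂π_X/∂q_X = 0: 245 - 6q_X - 2(q_S) = 0.
Solace's first-order condition: 187 - 8q_S - 2(q_X) = 0.
So q_X = (245 - 2q_S)/6 and q_S = (187 - 2q_X)/8.
Solving the pair: q_X = 793/22, q_S = 158/11.

14.36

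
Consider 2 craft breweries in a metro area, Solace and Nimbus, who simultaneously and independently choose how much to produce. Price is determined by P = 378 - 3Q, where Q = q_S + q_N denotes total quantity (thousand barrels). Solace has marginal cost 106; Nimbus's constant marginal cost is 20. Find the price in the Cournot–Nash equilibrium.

168

Solace's profit: π_S = (378 - 3Q)q_S - (106q_S). Setting ∂π_S/∂q_S = 0: 272 - 6q_S - 3(q_N) = 0.
Nimbus's first-order condition: 358 - 6q_N - 3(q_S) = 0.
Best responses: q_S = (272 - 3q_N)/6, q_N = (358 - 3q_S)/6.
Solving the pair: q_S = 62/3, q_N = 148/3.
Total output Q = 70, so price P = 378 - 3·70 = 168.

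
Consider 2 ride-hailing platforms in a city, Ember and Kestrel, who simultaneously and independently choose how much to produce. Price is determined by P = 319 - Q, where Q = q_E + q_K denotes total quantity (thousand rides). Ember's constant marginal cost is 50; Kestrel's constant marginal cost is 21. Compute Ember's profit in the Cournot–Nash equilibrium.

6400

Ember's profit: π_E = (319 - Q)q_E - (50q_E). Setting ∂π_E/∂q_E = 0: 269 - 2q_E - (q_K) = 0.
Kestrel's profit: π_K = (319 - Q)q_K - (21q_K). Setting ∂π_K/∂q_K = 0: 298 - 2q_K - (q_E) = 0.
Rearranging gives the reaction functions q_E = (269 - q_K)/2 and q_K = (298 - q_E)/2.
Solving the pair: q_E = 80, q_K = 109.
Price P = 319 - 189 = 130.
Ember's profit: (130 - 50)·80 = 6400.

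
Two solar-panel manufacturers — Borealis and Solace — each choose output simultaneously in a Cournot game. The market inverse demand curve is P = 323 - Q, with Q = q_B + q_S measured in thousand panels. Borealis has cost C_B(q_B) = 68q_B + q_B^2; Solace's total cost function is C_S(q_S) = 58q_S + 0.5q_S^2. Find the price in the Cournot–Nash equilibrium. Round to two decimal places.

204.36

Borealis's profit: π_B = (323 - Q)q_B - (68q_B + q_B²). Setting ∂π_B/∂q_B = 0: 255 - 4q_B - (q_S) = 0.
Solace's profit: π_S = (323 - Q)q_S - (58q_S + (1/2)q_S²). Setting ∂π_S/∂q_S = 0: 265 - 3q_S - (q_B) = 0.
Best responses: q_B = (255 - q_S)/4, q_S = (265 - q_B)/3.
Substituting one into the other gives q_B = 500/11 and q_S = 805/11.
Total output Q = 1305/11, so price P = 323 - 1305/11 = 204.3636.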